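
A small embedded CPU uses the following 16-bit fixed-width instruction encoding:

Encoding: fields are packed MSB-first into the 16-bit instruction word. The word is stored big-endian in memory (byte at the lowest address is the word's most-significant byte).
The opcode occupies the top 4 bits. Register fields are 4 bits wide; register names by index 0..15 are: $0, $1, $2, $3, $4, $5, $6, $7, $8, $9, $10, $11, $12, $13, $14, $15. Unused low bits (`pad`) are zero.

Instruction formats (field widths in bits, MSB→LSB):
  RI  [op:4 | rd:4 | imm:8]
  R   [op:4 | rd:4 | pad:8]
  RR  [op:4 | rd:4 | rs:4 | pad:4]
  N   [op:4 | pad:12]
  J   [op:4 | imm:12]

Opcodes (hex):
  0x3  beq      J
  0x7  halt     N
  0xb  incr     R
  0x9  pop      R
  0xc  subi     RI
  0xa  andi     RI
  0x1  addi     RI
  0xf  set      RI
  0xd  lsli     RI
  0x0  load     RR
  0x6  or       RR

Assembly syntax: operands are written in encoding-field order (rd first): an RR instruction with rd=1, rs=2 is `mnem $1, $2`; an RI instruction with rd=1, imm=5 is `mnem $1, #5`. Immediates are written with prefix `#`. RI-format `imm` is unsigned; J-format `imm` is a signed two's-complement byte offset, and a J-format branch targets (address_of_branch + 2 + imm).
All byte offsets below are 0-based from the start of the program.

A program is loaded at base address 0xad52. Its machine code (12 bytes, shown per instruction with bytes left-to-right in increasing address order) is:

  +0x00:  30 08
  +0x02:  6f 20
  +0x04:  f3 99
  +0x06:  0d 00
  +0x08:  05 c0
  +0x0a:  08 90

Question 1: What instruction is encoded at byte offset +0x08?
+0x08: 05 c0 ⇒ word 0x05c0 (big)
  op=0x05c0>>12=0x0 ⇒ load (RR)
  rd@[11:8]=0x5 ⇒ $5
  rs@[7:4]=0xc ⇒ $12

load $5, $12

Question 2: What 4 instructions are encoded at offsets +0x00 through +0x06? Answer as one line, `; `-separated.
[00] 30 08 → 0x3008
  op=0x3008>>12=0x3 ⇒ beq (J)
  [11:0] imm=8 = #8
[02] 6f 20 → 0x6f20
  op=0x6f20>>12=0x6 ⇒ or (RR)
  [11:8] rd=15 = $15
  [7:4] rs=2 = $2
[04] f3 99 → 0xf399
  op=0xf399>>12=0xf ⇒ set (RI)
  [11:8] rd=3 = $3
  [7:0] imm=153 = #153
[06] 0d 00 → 0x0d00
  op=0x0d00>>12=0x0 ⇒ load (RR)
  [11:8] rd=13 = $13
  [7:4] rs=0 = $0

beq #8; or $15, $2; set $3, #153; load $13, $0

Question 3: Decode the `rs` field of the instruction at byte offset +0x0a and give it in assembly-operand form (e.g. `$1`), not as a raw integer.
@+0a  big-endian(08 90) = 0x0890
  opcode bits[15:12]=0x0: load/RR
  rd@[11:8]=0x8 ⇒ $8
  rs@[7:4]=0x9 ⇒ $9

$9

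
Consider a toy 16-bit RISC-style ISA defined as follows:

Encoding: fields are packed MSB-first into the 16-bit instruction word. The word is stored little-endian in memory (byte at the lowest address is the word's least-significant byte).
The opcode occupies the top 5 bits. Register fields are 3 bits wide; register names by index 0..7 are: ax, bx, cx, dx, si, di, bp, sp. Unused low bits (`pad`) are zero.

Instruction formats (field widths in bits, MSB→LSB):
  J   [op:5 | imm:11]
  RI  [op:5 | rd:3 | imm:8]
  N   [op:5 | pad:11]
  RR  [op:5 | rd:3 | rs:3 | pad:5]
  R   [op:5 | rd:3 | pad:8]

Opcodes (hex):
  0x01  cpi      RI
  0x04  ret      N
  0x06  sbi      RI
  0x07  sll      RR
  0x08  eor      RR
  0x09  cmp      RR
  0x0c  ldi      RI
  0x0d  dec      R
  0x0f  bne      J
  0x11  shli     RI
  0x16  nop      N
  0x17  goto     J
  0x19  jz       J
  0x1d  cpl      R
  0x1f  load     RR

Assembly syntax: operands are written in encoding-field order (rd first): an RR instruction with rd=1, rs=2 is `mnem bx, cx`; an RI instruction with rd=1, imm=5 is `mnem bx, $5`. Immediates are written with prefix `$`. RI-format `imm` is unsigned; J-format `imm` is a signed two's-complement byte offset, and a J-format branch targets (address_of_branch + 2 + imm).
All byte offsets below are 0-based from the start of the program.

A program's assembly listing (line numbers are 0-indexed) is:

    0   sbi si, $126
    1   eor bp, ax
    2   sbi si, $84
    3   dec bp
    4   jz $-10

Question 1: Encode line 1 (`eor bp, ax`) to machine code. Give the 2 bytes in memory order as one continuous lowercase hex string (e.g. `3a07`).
0046

line 1 (eor): pack op=0x8:5|rd=6:3|rs=0:3|pad=0:5 = 0x4600; little→ 00 46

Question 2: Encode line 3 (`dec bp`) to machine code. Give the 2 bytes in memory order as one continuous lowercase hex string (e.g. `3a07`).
L3: dec op=0xd:5|rd=6:3|pad=0:8 ⇒ 0x6e00 ⇒ little 00 6e

006e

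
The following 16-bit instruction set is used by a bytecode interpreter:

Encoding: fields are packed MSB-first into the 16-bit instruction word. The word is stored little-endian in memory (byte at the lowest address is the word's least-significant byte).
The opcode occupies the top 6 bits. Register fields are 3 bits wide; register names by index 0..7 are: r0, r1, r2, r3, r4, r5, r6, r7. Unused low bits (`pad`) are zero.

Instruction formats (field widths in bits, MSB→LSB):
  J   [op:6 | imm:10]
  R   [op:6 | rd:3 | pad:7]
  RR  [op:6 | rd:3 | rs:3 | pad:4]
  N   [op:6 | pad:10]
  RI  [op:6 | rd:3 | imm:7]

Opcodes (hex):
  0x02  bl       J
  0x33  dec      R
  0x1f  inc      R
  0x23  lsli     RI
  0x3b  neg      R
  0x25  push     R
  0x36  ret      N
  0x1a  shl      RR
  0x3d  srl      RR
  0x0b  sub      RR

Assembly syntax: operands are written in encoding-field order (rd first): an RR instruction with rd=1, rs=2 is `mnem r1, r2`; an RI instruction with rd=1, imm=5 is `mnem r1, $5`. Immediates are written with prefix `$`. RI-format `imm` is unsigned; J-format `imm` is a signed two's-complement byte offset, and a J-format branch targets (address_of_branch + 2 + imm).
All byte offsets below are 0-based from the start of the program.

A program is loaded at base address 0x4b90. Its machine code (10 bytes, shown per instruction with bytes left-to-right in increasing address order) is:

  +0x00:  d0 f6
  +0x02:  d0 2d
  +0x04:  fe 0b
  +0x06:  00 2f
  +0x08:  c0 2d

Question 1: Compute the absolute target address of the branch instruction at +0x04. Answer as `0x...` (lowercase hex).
0x4b94

@+04  little-endian(fe 0b) = 0x0bfe
  opcode bits[15:10]=0x2: bl/J
  imm@[9:0]=0x3fe (s10→-2) ⇒ $-2
  target = base 0x4b90 + off 0x04 + 2 + imm -2 = 0x4b94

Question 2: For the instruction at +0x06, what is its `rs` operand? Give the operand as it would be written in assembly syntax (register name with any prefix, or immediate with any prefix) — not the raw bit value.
r0

off 0x06: read 00 2f as little → 0x2f00
  opcode bits[15:10]=0xb: sub/RR
  rd: (w>>7)&0x7=0x6 → r6
  rs: (w>>4)&0x7=0x0 → r0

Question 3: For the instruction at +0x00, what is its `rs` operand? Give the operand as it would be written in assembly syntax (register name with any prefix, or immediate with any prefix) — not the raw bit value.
r5

[00] d0 f6 → 0xf6d0
  op=0xf6d0>>10=0x3d ⇒ srl (RR)
  rd: (w>>7)&0x7=0x5 → r5
  rs: (w>>4)&0x7=0x5 → r5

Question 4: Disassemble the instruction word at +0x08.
sub r3, r4

[08] c0 2d → 0x2dc0
  top 6b → 0xb → sub [RR]
  rd: (w>>7)&0x7=0x3 → r3
  rs: (w>>4)&0x7=0x4 → r4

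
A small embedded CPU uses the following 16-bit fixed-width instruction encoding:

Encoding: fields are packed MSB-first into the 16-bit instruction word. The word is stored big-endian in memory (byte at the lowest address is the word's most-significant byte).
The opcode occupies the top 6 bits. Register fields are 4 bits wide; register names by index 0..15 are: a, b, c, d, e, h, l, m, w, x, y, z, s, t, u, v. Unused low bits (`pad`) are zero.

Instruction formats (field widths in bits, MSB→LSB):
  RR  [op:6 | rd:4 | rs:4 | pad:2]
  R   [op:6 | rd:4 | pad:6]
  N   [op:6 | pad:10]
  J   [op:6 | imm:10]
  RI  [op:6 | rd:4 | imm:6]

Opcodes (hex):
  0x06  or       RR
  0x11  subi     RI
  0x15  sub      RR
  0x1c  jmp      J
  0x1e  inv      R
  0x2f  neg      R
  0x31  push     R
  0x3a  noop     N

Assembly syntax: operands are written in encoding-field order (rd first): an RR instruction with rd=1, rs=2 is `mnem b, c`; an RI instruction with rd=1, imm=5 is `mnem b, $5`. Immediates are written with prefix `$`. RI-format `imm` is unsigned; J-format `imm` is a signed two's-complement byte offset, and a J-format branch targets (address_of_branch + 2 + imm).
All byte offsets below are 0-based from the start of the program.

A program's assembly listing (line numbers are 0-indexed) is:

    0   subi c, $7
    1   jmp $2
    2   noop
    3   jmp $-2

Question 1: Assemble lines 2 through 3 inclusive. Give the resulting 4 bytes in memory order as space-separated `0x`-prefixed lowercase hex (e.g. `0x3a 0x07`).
0xe8 0x00 0x73 0xfe

L2: noop op=0x3a:6|pad=0:10 ⇒ 0xe800 ⇒ big e8 00
L3: jmp op=0x1c:6|imm=-2:10 ⇒ 0x73fe ⇒ big 73 fe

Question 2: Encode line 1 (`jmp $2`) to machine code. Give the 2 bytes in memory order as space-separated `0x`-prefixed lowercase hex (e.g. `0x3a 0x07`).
1. jmp fields op=0x1c:6|imm=2:10 → word 7002h → 70 02

0x70 0x02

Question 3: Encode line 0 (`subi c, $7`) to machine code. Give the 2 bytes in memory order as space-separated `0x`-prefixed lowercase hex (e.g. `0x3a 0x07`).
line 0 (subi): pack op=0x11:6|rd=2:4|imm=7:6 = 0x4487; big→ 44 87

0x44 0x87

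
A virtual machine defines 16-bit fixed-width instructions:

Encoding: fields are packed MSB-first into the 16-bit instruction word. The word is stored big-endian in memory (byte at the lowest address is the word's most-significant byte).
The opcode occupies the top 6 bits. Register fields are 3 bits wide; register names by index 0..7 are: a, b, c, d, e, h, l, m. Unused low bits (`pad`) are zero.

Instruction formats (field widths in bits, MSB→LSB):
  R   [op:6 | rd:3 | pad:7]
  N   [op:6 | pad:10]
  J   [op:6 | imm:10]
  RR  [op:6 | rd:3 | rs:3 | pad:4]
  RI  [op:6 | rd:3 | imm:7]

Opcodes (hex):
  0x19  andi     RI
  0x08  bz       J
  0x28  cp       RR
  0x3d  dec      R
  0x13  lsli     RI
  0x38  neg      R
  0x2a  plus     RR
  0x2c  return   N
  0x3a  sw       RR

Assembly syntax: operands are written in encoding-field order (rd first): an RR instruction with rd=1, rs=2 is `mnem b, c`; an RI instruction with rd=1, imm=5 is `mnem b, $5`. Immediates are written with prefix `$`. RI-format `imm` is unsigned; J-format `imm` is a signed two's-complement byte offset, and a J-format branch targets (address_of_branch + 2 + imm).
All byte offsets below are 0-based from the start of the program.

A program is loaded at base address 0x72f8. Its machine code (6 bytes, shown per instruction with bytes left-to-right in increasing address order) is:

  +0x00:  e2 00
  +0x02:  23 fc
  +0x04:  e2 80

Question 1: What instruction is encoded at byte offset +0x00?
off 0x00: read e2 00 as big → 0xe200
  opcode bits[15:10]=0x38: neg/R
  rd@[9:7]=0x4 ⇒ e

neg e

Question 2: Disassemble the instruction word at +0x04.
neg h

[04] e2 80 → 0xe280
  opcode bits[15:10]=0x38: neg/R
  rd@[9:7]=0x5 ⇒ h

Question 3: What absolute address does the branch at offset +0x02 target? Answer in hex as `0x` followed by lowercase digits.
@+02  big-endian(23 fc) = 0x23fc
  opcode bits[15:10]=0x8: bz/J
  imm: (w>>0)&0x3ff=0x3fc (s10→-4) → $-4
  target = base 0x72f8 + off 0x02 + 2 + imm -4 = 0x72f8

0x72f8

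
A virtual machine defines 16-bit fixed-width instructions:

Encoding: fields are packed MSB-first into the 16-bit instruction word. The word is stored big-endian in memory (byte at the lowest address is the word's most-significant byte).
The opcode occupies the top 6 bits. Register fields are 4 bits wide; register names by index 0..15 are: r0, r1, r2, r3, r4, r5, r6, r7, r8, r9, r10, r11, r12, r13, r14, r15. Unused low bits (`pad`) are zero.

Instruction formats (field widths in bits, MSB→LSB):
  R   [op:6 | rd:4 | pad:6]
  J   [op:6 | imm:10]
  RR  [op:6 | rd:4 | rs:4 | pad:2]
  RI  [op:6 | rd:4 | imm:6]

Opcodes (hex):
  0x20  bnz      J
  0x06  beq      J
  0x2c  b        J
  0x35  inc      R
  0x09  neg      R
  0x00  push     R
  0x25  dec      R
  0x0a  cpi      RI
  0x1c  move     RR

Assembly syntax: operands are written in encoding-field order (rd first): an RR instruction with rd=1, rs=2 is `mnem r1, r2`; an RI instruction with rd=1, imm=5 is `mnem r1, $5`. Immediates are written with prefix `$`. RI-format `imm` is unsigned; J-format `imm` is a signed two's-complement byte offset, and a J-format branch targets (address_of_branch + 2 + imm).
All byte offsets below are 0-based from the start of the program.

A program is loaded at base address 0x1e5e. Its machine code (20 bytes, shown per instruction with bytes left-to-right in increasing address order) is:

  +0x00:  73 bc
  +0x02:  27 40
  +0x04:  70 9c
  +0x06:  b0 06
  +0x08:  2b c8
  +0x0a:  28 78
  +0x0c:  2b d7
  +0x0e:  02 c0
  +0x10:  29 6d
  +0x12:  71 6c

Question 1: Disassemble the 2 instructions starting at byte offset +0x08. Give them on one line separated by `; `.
@+08  big-endian(2b c8) = 0x2bc8
  opcode bits[15:10]=0xa: cpi/RI
  [9:6] rd=15 = r15
  [5:0] imm=8 = $8
@+0a  big-endian(28 78) = 0x2878
  opcode bits[15:10]=0xa: cpi/RI
  [9:6] rd=1 = r1
  [5:0] imm=56 = $56

cpi r15, $8; cpi r1, $56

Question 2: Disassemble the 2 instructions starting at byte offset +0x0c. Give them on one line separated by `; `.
cpi r15, $23; push r11

[0c] 2b d7 → 0x2bd7
  opcode bits[15:10]=0xa: cpi/RI
  rd: (w>>6)&0xf=0xf → r15
  imm: (w>>0)&0x3f=0x17 → $23
[0e] 02 c0 → 0x02c0
  opcode bits[15:10]=0x0: push/R
  rd: (w>>6)&0xf=0xb → r11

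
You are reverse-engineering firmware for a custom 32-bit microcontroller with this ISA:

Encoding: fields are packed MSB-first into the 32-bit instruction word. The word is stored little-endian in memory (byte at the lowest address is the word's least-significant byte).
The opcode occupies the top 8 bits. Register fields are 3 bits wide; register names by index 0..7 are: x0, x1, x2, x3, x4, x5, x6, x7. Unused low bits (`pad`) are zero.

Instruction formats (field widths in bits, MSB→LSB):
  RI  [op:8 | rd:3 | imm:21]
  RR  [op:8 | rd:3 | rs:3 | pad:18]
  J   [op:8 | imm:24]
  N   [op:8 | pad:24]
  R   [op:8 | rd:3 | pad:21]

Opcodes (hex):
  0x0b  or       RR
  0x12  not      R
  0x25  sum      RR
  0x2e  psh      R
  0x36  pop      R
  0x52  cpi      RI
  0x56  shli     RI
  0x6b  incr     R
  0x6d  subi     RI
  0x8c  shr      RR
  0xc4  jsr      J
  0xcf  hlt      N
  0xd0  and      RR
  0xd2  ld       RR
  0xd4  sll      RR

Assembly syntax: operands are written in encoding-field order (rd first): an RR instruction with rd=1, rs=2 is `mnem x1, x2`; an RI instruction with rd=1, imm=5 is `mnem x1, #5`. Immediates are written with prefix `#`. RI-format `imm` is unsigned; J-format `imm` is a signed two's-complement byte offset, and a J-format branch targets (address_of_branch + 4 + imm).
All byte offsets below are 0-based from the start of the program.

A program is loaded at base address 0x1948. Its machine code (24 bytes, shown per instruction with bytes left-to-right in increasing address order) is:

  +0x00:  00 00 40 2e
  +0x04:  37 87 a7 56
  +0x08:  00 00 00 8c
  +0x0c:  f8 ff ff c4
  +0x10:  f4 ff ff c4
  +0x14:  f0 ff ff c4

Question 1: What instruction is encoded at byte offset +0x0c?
off 0x0c: read f8 ff ff c4 as little → 0xc4fffff8
  opcode bits[31:24]=0xc4: jsr/J
  imm: (w>>0)&0xffffff=0xfffff8 (s24→-8) → #-8

jsr #-8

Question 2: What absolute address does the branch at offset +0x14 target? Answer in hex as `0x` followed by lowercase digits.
[14] f0 ff ff c4 → 0xc4fffff0
  op=0xc4fffff0>>24=0xc4 ⇒ jsr (J)
  [23:0] imm=16777200 (s24→-16) = #-16
  target = base 0x1948 + off 0x14 + 4 + imm -16 = 0x1950

0x1950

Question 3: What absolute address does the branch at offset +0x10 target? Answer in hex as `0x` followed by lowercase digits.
0x1950

@+10  little-endian(f4 ff ff c4) = 0xc4fffff4
  top 8b → 0xc4 → jsr [J]
  [23:0] imm=16777204 (s24→-12) = #-12
  target = base 0x1948 + off 0x10 + 4 + imm -12 = 0x1950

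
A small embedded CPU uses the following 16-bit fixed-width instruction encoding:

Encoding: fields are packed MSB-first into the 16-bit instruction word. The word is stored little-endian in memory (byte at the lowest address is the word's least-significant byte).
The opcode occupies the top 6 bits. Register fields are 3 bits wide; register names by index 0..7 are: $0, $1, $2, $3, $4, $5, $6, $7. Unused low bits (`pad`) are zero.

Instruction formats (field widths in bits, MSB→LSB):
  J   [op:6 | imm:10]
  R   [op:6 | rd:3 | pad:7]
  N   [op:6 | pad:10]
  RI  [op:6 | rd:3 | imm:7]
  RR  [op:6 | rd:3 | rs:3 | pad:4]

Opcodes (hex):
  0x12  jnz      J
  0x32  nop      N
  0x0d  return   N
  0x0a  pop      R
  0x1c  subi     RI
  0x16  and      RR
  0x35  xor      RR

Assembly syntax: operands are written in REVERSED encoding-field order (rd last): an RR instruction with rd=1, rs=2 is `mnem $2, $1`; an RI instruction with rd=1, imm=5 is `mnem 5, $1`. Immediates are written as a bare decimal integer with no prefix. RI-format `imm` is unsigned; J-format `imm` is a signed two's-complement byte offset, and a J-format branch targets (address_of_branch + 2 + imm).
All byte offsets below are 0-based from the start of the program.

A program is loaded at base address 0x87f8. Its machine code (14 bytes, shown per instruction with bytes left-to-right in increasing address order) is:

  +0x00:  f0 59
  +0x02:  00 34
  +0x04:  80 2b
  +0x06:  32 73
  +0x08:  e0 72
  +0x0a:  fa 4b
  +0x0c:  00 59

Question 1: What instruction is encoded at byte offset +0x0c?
and $0, $2

[0c] 00 59 → 0x5900
  op=0x5900>>10=0x16 ⇒ and (RR)
  rd@[9:7]=0x2 ⇒ $2
  rs@[6:4]=0x0 ⇒ $0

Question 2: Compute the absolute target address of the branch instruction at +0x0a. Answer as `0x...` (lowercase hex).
0x87fe

off 0x0a: read fa 4b as little → 0x4bfa
  opcode bits[15:10]=0x12: jnz/J
  imm@[9:0]=0x3fa (s10→-6) ⇒ -6
  target = base 0x87f8 + off 0x0a + 2 + imm -6 = 0x87fe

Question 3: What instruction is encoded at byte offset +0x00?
and $7, $3

@+00  little-endian(f0 59) = 0x59f0
  opcode bits[15:10]=0x16: and/RR
  rd: (w>>7)&0x7=0x3 → $3
  rs: (w>>4)&0x7=0x7 → $7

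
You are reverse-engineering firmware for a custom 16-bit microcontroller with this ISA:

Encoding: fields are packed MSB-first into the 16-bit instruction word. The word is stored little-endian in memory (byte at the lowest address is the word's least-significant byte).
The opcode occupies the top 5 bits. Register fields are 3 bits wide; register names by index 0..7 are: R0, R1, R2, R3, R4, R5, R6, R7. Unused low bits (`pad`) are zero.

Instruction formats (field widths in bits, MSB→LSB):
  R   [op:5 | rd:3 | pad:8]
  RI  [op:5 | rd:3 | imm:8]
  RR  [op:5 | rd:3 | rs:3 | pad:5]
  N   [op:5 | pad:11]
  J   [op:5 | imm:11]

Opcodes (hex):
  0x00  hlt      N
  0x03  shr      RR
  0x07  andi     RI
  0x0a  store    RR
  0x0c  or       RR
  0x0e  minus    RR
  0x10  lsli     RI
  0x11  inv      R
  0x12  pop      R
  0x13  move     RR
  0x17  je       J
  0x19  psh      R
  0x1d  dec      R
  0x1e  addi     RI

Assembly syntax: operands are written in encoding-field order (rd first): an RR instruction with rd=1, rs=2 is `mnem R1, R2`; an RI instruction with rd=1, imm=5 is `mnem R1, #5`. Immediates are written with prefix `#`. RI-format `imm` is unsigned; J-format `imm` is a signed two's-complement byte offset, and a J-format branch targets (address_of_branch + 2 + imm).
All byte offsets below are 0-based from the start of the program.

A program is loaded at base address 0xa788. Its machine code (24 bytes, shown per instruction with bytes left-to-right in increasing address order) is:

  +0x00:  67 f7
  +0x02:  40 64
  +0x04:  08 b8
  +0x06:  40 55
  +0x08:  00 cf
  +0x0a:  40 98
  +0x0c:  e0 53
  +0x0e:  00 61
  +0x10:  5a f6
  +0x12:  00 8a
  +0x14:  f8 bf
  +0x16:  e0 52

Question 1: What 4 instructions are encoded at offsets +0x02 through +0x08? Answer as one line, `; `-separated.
[02] 40 64 → 0x6440
  top 5b → 0xc → or [RR]
  rd: (w>>8)&0x7=0x4 → R4
  rs: (w>>5)&0x7=0x2 → R2
[04] 08 b8 → 0xb808
  top 5b → 0x17 → je [J]
  imm: (w>>0)&0x7ff=0x8 → #8
[06] 40 55 → 0x5540
  top 5b → 0xa → store [RR]
  rd: (w>>8)&0x7=0x5 → R5
  rs: (w>>5)&0x7=0x2 → R2
[08] 00 cf → 0xcf00
  top 5b → 0x19 → psh [R]
  rd: (w>>8)&0x7=0x7 → R7

or R4, R2; je #8; store R5, R2; psh R7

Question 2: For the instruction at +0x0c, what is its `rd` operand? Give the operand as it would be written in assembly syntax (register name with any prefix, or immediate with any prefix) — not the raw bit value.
R3

[0c] e0 53 → 0x53e0
  op=0x53e0>>11=0xa ⇒ store (RR)
  rd: (w>>8)&0x7=0x3 → R3
  rs: (w>>5)&0x7=0x7 → R7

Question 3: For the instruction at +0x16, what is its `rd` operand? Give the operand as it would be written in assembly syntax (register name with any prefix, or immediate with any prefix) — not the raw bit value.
R2

@+16  little-endian(e0 52) = 0x52e0
  op=0x52e0>>11=0xa ⇒ store (RR)
  [10:8] rd=2 = R2
  [7:5] rs=7 = R7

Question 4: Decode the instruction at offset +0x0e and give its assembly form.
or R1, R0

off 0x0e: read 00 61 as little → 0x6100
  top 5b → 0xc → or [RR]
  [10:8] rd=1 = R1
  [7:5] rs=0 = R0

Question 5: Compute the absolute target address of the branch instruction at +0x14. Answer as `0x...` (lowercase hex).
0xa796

off 0x14: read f8 bf as little → 0xbff8
  top 5b → 0x17 → je [J]
  imm@[10:0]=0x7f8 (s11→-8) ⇒ #-8
  target = base 0xa788 + off 0x14 + 2 + imm -8 = 0xa796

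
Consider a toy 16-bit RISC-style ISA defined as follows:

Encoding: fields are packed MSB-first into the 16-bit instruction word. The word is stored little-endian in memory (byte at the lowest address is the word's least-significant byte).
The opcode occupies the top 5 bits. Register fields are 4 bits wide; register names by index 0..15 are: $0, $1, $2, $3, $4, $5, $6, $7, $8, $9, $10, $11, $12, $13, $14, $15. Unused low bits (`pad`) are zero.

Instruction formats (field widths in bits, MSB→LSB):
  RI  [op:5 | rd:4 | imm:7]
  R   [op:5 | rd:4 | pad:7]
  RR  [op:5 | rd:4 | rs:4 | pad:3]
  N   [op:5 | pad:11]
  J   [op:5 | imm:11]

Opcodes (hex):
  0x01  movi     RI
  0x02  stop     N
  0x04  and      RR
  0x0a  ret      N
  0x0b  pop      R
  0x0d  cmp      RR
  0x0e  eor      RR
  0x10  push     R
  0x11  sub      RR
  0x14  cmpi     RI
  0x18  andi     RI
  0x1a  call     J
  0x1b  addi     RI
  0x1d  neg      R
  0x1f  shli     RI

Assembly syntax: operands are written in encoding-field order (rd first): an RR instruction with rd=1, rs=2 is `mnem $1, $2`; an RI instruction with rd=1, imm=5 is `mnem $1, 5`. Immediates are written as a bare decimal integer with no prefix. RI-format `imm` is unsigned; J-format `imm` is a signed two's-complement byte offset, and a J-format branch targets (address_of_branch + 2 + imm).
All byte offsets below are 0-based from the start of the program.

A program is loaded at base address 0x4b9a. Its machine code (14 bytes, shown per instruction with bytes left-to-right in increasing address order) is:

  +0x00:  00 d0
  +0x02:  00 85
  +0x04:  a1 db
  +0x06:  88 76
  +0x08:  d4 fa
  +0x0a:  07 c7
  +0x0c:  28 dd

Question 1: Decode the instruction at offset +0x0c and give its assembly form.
addi $10, 40

@+0c  little-endian(28 dd) = 0xdd28
  top 5b → 0x1b → addi [RI]
  rd@[10:7]=0xa ⇒ $10
  imm@[6:0]=0x28 ⇒ 40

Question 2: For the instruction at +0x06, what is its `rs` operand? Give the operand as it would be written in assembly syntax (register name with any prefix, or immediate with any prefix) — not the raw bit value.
$1

@+06  little-endian(88 76) = 0x7688
  top 5b → 0xe → eor [RR]
  [10:7] rd=13 = $13
  [6:3] rs=1 = $1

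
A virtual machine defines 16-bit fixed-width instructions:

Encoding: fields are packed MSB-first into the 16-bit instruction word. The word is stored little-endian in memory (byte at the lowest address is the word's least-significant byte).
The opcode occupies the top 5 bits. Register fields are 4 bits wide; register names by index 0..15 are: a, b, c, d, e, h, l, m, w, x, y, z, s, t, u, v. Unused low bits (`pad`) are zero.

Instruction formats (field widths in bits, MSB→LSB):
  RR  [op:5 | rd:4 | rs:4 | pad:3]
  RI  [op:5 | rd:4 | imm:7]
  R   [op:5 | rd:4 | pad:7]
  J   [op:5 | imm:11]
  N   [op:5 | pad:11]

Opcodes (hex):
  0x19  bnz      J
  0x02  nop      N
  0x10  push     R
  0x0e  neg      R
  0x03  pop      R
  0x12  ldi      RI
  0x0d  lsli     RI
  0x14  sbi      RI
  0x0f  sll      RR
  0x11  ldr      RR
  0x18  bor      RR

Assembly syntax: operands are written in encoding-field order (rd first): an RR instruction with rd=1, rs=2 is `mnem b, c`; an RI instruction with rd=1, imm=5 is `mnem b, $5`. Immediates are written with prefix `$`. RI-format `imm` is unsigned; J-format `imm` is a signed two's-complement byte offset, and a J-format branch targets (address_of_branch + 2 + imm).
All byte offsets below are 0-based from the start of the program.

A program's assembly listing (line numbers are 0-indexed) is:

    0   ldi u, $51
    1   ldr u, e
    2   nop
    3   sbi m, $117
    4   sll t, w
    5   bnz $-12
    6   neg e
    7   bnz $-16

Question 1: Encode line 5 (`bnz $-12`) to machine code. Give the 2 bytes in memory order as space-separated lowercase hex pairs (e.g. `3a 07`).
f4 cf

5. bnz fields op=0x19:5|imm=-12:11 → word cff4h → f4 cf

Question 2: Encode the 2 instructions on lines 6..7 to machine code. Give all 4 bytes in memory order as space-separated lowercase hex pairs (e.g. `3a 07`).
L6: neg op=0xe:5|rd=4:4|pad=0:7 ⇒ 0x7200 ⇒ little 00 72
L7: bnz op=0x19:5|imm=-16:11 ⇒ 0xcff0 ⇒ little f0 cf

00 72 f0 cf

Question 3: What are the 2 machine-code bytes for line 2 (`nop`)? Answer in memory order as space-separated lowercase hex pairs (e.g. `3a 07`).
2. nop fields op=0x2:5|pad=0:11 → word 1000h → 00 10

00 10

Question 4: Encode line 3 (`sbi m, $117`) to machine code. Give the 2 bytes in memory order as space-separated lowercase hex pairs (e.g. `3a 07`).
L3: sbi op=0x14:5|rd=7:4|imm=117:7 ⇒ 0xa3f5 ⇒ little f5 a3

f5 a3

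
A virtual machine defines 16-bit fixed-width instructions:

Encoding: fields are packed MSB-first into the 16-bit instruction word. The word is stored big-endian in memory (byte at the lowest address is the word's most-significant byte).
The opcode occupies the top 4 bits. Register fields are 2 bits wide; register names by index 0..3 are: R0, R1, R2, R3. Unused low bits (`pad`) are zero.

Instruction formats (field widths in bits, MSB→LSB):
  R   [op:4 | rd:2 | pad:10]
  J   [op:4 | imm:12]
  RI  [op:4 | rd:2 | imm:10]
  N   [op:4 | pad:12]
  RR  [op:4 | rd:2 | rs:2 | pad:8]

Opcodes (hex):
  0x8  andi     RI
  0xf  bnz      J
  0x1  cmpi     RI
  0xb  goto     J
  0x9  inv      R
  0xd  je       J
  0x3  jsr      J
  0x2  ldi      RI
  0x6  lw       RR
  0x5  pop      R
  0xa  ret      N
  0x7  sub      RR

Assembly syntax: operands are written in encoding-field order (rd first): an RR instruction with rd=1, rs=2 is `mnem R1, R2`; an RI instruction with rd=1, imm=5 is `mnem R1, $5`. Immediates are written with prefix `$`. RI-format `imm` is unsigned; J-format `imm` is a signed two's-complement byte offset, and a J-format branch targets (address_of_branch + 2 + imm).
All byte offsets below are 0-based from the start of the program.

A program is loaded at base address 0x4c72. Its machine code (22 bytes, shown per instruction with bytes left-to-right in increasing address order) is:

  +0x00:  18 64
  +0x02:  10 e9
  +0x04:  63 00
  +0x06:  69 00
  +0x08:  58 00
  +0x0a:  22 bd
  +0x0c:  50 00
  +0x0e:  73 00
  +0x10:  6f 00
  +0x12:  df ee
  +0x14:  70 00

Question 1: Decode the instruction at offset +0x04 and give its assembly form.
lw R0, R3

off 0x04: read 63 00 as big → 0x6300
  op=0x6300>>12=0x6 ⇒ lw (RR)
  rd@[11:10]=0x0 ⇒ R0
  rs@[9:8]=0x3 ⇒ R3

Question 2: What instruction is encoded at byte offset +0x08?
pop R2

off 0x08: read 58 00 as big → 0x5800
  opcode bits[15:12]=0x5: pop/R
  rd: (w>>10)&0x3=0x2 → R2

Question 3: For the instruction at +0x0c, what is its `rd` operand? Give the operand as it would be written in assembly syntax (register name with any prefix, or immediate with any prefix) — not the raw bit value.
off 0x0c: read 50 00 as big → 0x5000
  op=0x5000>>12=0x5 ⇒ pop (R)
  [11:10] rd=0 = R0

R0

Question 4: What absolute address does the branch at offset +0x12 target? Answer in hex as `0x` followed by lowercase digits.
off 0x12: read df ee as big → 0xdfee
  op=0xdfee>>12=0xd ⇒ je (J)
  imm: (w>>0)&0xfff=0xfee (s12→-18) → $-18
  target = base 0x4c72 + off 0x12 + 2 + imm -18 = 0x4c74

0x4c74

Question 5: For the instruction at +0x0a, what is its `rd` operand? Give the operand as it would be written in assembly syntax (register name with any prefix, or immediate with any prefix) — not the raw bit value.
R0

@+0a  big-endian(22 bd) = 0x22bd
  opcode bits[15:12]=0x2: ldi/RI
  rd@[11:10]=0x0 ⇒ R0
  imm@[9:0]=0x2bd ⇒ $701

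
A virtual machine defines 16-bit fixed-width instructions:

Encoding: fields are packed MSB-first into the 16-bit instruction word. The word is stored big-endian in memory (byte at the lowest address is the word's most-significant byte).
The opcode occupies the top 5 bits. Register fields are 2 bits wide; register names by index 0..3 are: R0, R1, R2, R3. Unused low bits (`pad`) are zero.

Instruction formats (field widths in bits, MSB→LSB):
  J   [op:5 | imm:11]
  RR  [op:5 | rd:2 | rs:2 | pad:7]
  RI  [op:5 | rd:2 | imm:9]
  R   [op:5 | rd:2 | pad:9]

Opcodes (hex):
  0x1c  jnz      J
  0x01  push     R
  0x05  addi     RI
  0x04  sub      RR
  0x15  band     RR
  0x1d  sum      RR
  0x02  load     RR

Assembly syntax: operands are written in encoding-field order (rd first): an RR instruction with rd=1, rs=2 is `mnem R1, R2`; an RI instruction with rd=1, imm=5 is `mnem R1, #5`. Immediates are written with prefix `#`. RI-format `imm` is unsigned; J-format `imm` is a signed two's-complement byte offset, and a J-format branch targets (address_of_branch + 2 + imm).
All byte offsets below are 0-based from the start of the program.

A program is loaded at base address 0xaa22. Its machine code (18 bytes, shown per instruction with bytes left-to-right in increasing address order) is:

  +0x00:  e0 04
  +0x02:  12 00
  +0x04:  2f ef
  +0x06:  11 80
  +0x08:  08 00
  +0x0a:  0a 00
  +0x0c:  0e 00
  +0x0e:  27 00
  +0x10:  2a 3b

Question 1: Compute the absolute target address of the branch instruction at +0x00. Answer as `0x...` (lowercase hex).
0xaa28

+0x00: e0 04 ⇒ word 0xe004 (big)
  op=0xe004>>11=0x1c ⇒ jnz (J)
  imm@[10:0]=0x4 ⇒ #4
  target = base 0xaa22 + off 0x00 + 2 + imm 4 = 0xaa28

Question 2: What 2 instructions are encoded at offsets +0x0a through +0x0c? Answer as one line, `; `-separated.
push R1; push R3

off 0x0a: read 0a 00 as big → 0x0a00
  opcode bits[15:11]=0x1: push/R
  rd@[10:9]=0x1 ⇒ R1
off 0x0c: read 0e 00 as big → 0x0e00
  opcode bits[15:11]=0x1: push/R
  rd@[10:9]=0x3 ⇒ R3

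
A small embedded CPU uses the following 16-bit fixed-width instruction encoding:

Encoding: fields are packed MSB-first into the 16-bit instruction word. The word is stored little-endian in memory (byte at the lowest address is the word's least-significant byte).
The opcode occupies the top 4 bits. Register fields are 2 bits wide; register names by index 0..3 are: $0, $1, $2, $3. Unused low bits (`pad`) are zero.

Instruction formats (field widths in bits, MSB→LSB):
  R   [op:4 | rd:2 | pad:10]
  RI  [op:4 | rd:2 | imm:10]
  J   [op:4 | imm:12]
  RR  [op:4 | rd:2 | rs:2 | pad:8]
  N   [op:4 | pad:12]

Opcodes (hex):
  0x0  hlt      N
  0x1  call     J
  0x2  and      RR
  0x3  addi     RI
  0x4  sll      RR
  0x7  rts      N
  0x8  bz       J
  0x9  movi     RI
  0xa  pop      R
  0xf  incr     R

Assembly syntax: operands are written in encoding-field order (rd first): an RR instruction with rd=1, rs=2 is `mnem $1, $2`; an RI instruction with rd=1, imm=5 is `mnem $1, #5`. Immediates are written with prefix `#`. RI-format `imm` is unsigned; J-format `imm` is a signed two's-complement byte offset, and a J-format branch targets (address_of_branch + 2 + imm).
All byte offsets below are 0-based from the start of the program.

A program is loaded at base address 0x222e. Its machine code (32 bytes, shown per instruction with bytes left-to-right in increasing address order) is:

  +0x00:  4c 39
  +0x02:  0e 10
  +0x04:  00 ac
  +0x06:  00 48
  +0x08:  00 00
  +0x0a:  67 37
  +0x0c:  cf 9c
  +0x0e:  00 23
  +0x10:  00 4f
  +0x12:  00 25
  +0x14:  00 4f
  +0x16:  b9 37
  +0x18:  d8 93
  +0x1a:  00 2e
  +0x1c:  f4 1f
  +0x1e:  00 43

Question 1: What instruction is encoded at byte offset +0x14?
sll $3, $3

@+14  little-endian(00 4f) = 0x4f00
  opcode bits[15:12]=0x4: sll/RR
  rd@[11:10]=0x3 ⇒ $3
  rs@[9:8]=0x3 ⇒ $3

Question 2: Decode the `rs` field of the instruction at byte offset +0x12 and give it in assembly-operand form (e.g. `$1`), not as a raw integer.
$1

off 0x12: read 00 25 as little → 0x2500
  opcode bits[15:12]=0x2: and/RR
  [11:10] rd=1 = $1
  [9:8] rs=1 = $1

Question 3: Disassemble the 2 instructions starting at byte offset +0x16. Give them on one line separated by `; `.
@+16  little-endian(b9 37) = 0x37b9
  op=0x37b9>>12=0x3 ⇒ addi (RI)
  [11:10] rd=1 = $1
  [9:0] imm=953 = #953
@+18  little-endian(d8 93) = 0x93d8
  op=0x93d8>>12=0x9 ⇒ movi (RI)
  [11:10] rd=0 = $0
  [9:0] imm=984 = #984

addi $1, #953; movi $0, #984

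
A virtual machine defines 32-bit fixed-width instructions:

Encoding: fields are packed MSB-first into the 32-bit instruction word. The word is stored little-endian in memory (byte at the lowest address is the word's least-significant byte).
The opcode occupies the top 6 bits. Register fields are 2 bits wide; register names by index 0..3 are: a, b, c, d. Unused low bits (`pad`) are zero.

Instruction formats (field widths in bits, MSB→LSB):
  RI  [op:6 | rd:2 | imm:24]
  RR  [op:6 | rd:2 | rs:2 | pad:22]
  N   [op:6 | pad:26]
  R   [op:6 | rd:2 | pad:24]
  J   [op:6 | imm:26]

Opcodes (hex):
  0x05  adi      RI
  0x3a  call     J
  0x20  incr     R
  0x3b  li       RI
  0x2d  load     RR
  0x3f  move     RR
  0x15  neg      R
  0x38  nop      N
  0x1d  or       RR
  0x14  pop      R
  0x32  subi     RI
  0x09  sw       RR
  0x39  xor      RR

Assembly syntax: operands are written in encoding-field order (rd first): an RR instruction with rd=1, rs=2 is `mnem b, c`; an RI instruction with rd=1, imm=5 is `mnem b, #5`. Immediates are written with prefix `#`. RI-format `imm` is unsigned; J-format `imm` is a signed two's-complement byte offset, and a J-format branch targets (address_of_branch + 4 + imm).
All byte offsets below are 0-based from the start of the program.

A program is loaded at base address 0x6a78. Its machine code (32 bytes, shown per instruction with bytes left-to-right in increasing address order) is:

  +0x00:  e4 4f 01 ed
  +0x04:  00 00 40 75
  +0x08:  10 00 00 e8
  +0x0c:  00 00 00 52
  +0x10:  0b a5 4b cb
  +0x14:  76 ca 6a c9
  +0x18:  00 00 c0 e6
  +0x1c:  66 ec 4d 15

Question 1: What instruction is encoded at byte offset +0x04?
off 0x04: read 00 00 40 75 as little → 0x75400000
  op=0x75400000>>26=0x1d ⇒ or (RR)
  [25:24] rd=1 = b
  [23:22] rs=1 = b

or b, b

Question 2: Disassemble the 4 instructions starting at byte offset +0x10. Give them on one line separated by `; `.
subi d, #4957451; subi b, #6998646; xor c, d; adi b, #5106790

+0x10: 0b a5 4b cb ⇒ word 0xcb4ba50b (little)
  top 6b → 0x32 → subi [RI]
  [25:24] rd=3 = d
  [23:0] imm=4957451 = #4957451
+0x14: 76 ca 6a c9 ⇒ word 0xc96aca76 (little)
  top 6b → 0x32 → subi [RI]
  [25:24] rd=1 = b
  [23:0] imm=6998646 = #6998646
+0x18: 00 00 c0 e6 ⇒ word 0xe6c00000 (little)
  top 6b → 0x39 → xor [RR]
  [25:24] rd=2 = c
  [23:22] rs=3 = d
+0x1c: 66 ec 4d 15 ⇒ word 0x154dec66 (little)
  top 6b → 0x5 → adi [RI]
  [25:24] rd=1 = b
  [23:0] imm=5106790 = #5106790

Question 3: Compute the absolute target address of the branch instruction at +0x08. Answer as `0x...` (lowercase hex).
0x6a94

off 0x08: read 10 00 00 e8 as little → 0xe8000010
  op=0xe8000010>>26=0x3a ⇒ call (J)
  imm@[25:0]=0x10 ⇒ #16
  target = base 0x6a78 + off 0x08 + 4 + imm 16 = 0x6a94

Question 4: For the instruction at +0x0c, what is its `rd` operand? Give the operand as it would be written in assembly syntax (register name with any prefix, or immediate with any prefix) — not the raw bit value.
+0x0c: 00 00 00 52 ⇒ word 0x52000000 (little)
  top 6b → 0x14 → pop [R]
  [25:24] rd=2 = c

c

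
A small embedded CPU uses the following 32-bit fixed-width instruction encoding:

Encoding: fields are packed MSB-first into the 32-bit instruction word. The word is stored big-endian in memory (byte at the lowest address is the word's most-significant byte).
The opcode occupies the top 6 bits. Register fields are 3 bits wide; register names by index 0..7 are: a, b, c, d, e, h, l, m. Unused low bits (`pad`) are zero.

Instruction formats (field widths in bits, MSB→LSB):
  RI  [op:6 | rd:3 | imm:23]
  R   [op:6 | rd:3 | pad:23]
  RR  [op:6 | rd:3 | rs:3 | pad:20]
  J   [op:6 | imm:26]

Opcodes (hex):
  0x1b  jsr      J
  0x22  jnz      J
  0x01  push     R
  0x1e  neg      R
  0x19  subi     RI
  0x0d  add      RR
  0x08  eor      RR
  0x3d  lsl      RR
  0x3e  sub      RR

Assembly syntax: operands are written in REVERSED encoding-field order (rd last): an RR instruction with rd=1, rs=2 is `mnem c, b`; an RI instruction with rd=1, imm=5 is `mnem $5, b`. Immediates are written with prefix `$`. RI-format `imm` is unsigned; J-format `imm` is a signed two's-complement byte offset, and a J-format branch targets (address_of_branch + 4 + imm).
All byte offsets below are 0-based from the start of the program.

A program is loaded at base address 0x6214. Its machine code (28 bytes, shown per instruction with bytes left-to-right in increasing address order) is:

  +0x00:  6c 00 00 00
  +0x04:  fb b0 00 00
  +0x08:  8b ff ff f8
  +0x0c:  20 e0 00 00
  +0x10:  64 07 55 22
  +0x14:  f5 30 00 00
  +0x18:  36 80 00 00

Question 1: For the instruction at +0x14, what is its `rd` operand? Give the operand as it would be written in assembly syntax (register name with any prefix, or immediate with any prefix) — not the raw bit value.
c

[14] f5 30 00 00 → 0xf5300000
  opcode bits[31:26]=0x3d: lsl/RR
  [25:23] rd=2 = c
  [22:20] rs=3 = d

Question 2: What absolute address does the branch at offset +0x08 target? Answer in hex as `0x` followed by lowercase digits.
[08] 8b ff ff f8 → 0x8bfffff8
  top 6b → 0x22 → jnz [J]
  imm@[25:0]=0x3fffff8 (s26→-8) ⇒ $-8
  target = base 0x6214 + off 0x08 + 4 + imm -8 = 0x6218

0x6218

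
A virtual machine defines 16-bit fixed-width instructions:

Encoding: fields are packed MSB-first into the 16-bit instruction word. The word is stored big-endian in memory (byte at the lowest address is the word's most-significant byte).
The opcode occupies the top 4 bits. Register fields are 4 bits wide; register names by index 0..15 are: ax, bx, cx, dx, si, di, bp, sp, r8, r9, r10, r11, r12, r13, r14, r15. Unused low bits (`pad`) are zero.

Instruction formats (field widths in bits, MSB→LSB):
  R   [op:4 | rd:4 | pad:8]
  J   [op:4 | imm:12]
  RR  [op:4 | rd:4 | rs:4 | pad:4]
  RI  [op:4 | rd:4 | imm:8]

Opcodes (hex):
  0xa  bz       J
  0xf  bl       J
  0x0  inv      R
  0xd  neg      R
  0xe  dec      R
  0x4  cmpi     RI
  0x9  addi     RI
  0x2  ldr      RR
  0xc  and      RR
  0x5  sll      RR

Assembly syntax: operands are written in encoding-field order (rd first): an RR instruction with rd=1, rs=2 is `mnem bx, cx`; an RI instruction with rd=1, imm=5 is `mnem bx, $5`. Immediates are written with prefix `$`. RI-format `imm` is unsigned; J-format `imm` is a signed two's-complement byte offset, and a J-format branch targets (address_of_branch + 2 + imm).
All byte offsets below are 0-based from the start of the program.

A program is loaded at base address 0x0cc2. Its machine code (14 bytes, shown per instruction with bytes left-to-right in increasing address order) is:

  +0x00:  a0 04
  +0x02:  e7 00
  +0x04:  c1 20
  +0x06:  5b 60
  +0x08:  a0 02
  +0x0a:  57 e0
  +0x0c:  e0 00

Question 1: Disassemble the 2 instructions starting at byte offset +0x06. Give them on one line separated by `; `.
sll r11, bp; bz $2

[06] 5b 60 → 0x5b60
  opcode bits[15:12]=0x5: sll/RR
  [11:8] rd=11 = r11
  [7:4] rs=6 = bp
[08] a0 02 → 0xa002
  opcode bits[15:12]=0xa: bz/J
  [11:0] imm=2 = $2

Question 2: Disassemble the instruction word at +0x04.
@+04  big-endian(c1 20) = 0xc120
  top 4b → 0xc → and [RR]
  rd: (w>>8)&0xf=0x1 → bx
  rs: (w>>4)&0xf=0x2 → cx

and bx, cx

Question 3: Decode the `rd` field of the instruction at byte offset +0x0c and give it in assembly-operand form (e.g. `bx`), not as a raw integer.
off 0x0c: read e0 00 as big → 0xe000
  opcode bits[15:12]=0xe: dec/R
  rd: (w>>8)&0xf=0x0 → ax

ax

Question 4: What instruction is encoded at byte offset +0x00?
bz $4

+0x00: a0 04 ⇒ word 0xa004 (big)
  op=0xa004>>12=0xa ⇒ bz (J)
  [11:0] imm=4 = $4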